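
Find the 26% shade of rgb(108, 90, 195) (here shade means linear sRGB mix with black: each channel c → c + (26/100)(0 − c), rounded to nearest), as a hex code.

A 26% shade moves each channel 26% toward 0:
  R: 108 + 0.26×(0−108) = 108 − 28.08 = 79.92 → 80
  G: 90 + 0.26×(0−90) = 90 − 23.4 = 66.6 → 67
  B: 195 + 0.26×(0−195) = 195 − 50.7 = 144.3 → 144
rgb(80, 67, 144) = #504390.

#504390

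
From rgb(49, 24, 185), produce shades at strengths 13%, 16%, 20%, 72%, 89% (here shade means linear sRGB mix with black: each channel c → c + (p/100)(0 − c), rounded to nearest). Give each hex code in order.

#2b15a1, #29149b, #271394, #0e0734, #050314

13%: (49 − 6.37 = 42.63→43, 24 − 3.12 = 20.88→21, 185 − 24.05 = 160.95→161) → #2b15a1
16%: (49 − 7.84 = 41.16→41, 24 − 3.84 = 20.16→20, 185 − 29.6 = 155.4→155) → #29149b
20%: (49 − 9.8 = 39.2→39, 24 − 4.8 = 19.2→19, 185 − 37 = 148→148) → #271394
72%: (49 − 35.28 = 13.72→14, 24 − 17.28 = 6.72→7, 185 − 133.2 = 51.8→52) → #0e0734
89%: (49 − 43.61 = 5.39→5, 24 − 21.36 = 2.64→3, 185 − 164.65 = 20.35→20) → #050314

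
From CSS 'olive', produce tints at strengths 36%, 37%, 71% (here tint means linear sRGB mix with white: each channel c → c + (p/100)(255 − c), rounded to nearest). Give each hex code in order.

CSS olive is rgb(128, 128, 0).
36%: (128 + 45.72 = 173.72→174, 128 + 45.72 = 173.72→174, 0 + 91.8 = 91.8→92) → #AEAE5C
37%: (128 + 46.99 = 174.99→175, 128 + 46.99 = 174.99→175, 0 + 94.35 = 94.35→94) → #AFAF5E
71%: (128 + 90.17 = 218.17→218, 128 + 90.17 = 218.17→218, 0 + 181.05 = 181.05→181) → #DADAB5

#AEAE5C, #AFAF5E, #DADAB5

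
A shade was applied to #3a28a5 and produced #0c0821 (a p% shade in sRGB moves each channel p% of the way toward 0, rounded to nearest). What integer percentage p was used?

#3a28a5 is rgb(58, 40, 165); #0c0821 is rgb(12, 8, 33).
On the B channel (widest range): 33 ≈ 165 + (p/100)(0 − 165), so p ≈ 100×(33 − 165)/(0 − 165) = -13200/-165 = 80.00.
p = 80 reproduces all three channels after rounding.

80%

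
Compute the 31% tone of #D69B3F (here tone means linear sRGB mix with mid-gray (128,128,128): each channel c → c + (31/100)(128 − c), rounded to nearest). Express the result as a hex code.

#D69B3F is rgb(214, 155, 63).
Per channel, c → c + 0.31(128 − c):
  R: 214 + 0.31×(128−214) = 214 − 26.66 = 187.34 → 187
  G: 155 + 0.31×(128−155) = 155 − 8.37 = 146.63 → 147
  B: 63 + 0.31×(128−63) = 63 + 20.15 = 83.15 → 83
rgb(187, 147, 83) = #BB9353.

#BB9353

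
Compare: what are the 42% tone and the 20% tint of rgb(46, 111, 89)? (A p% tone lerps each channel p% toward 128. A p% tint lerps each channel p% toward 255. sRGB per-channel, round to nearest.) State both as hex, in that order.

42% tone:
  R: 46 + 0.42×(128−46) = 46 + 34.44 = 80.44 → 80
  G: 111 + 7.14 = 118.14 → 118
  B: 89 + 16.38 = 105.38 → 105
  → #507669
20% tint:
  R: 46 + 0.2×(255−46) = 46 + 41.8 = 87.8 → 88
  G: 111 + 28.8 = 139.8 → 140
  B: 89 + 0.2×(255−89) = 89 + 33.2 = 122.2 → 122
  → #588C7A

#507669, #588C7A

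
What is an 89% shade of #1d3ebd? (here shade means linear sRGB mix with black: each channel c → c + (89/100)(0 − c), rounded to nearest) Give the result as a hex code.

#030715

#1d3ebd is rgb(29, 62, 189).
Lerp each channel 89% toward 0:
  R: 29 − 25.81 = 3.19 → 3
  G: 62 + 0.89×(0−62) = 62 − 55.18 = 6.82 → 7
  B: 189 + 0.89×(0−189) = 189 − 168.21 = 20.79 → 21
rgb(3, 7, 21) = #030715.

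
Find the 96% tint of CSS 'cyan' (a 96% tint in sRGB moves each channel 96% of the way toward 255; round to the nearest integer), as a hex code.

#f5ffff

CSS cyan is rgb(0, 255, 255).
Per channel, c → c + 0.96(255 − c):
  R: 0 + 0.96×(255−0) = 0 + 244.8 = 244.8 → 245
  G: 255 + 0.96×(255−255) = 255 + 0 = 255 → 255
  B: 255 + 0.96×(255−255) = 255 + 0 = 255 → 255
rgb(245, 255, 255) = #f5ffff.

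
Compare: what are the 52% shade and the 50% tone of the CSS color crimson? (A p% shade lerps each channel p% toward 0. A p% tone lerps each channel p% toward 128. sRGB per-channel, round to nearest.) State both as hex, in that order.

CSS crimson is rgb(220, 20, 60).
52% shade:
  R: 220 + 0.52×(0−220) = 220 − 114.4 = 105.6 → 106
  G: 20 − 10.4 = 9.6 → 10
  B: 60 + 0.52×(0−60) = 60 − 31.2 = 28.8 → 29
  → #6A0A1D
50% tone:
  R: 220 − 46 = 174 → 174
  G: 20 + 0.5×(128−20) = 20 + 54 = 74 → 74
  B: 60 + 34 = 94 → 94
  → #AE4A5E

#6A0A1D, #AE4A5E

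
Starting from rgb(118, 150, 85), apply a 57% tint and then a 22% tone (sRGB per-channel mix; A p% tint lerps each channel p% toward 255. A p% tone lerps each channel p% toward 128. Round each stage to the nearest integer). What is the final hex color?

#B5C0AA

Per channel, c → c + 0.57(255 − c):
  R: 118 + 78.09 = 196.09 → 196
  G: 150 + 59.85 = 209.85 → 210
  B: 85 + 96.9 = 181.9 → 182
After the tint: rgb(196, 210, 182) = #C4D2B6.
A 22% tone moves each channel 22% toward 128:
  R: 196 + 0.22×(128−196) = 196 − 14.96 = 181.04 → 181
  G: 210 − 18.04 = 191.96 → 192
  B: 182 − 11.88 = 170.12 → 170
rgb(181, 192, 170) = #B5C0AA.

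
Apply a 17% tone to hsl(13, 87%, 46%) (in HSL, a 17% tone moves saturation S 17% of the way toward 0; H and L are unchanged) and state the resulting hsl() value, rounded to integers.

hsl(13, 72%, 46%)

S moves 17% from 87 toward 0: 87 − 14.79 = 72.21 → 72.
H and L are unchanged.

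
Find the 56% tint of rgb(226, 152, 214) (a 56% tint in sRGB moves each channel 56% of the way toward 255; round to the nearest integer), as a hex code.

A 56% tint moves each channel 56% toward 255:
  R: 226 + 0.56×(255−226) = 226 + 16.24 = 242.24 → 242
  G: 152 + 0.56×(255−152) = 152 + 57.68 = 209.68 → 210
  B: 214 + 22.96 = 236.96 → 237
rgb(242, 210, 237) = #F2D2ED.

#F2D2ED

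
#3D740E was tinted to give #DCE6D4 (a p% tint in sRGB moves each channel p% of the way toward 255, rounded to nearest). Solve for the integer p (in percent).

82%

#3D740E is rgb(61, 116, 14); #DCE6D4 is rgb(220, 230, 212).
On the B channel (widest range): 212 ≈ 14 + (p/100)(255 − 14), so p ≈ 100×(212 − 14)/(255 − 14) = 19800/241 = 82.16.
p = 82 reproduces all three channels after rounding.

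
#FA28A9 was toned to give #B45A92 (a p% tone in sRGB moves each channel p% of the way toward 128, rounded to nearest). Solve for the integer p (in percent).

57%

#FA28A9 is rgb(250, 40, 169); #B45A92 is rgb(180, 90, 146).
On the R channel (widest range): 180 ≈ 250 + (p/100)(128 − 250), so p ≈ 100×(180 − 250)/(128 − 250) = -7000/-122 = 57.38.
p = 57 reproduces all three channels after rounding.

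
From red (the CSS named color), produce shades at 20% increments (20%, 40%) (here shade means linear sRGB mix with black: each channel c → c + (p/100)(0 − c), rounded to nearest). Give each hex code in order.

CSS red is rgb(255, 0, 0).
20%: (255 − 51 = 204→204, 0→0, 0→0) → #CC0000
40%: (255 − 102 = 153→153, 0→0, 0→0) → #990000

#CC0000, #990000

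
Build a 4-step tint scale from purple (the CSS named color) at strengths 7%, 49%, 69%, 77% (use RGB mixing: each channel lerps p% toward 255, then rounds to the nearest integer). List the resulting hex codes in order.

CSS purple is rgb(128, 0, 128).
7%: (128 + 8.89 = 136.89→137, 0 + 17.85 = 17.85→18, 128 + 8.89 = 136.89→137) → #891289
49%: (128 + 62.23 = 190.23→190, 0 + 124.95 = 124.95→125, 128 + 62.23 = 190.23→190) → #be7dbe
69%: (128 + 87.63 = 215.63→216, 0 + 175.95 = 175.95→176, 128 + 87.63 = 215.63→216) → #d8b0d8
77%: (128 + 97.79 = 225.79→226, 0 + 196.35 = 196.35→196, 128 + 97.79 = 225.79→226) → #e2c4e2

#891289, #be7dbe, #d8b0d8, #e2c4e2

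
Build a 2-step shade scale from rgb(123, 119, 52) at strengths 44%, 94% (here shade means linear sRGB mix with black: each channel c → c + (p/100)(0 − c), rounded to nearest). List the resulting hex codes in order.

#45431D, #070703

44%: (123 − 54.12 = 68.88→69, 119 − 52.36 = 66.64→67, 52 − 22.88 = 29.12→29) → #45431D
94%: (123 − 115.62 = 7.38→7, 119 − 111.86 = 7.14→7, 52 − 48.88 = 3.12→3) → #070703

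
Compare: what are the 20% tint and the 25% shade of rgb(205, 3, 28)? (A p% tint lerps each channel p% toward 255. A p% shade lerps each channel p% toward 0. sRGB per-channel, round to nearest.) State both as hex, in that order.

#d73549, #9a0215

20% tint:
  R: 205 + 0.2×(255−205) = 205 + 10 = 215 → 215
  G: 3 + 50.4 = 53.4 → 53
  B: 28 + 0.2×(255−28) = 28 + 45.4 = 73.4 → 73
  → #d73549
25% shade:
  R: 205 + 0.25×(0−205) = 205 − 51.25 = 153.75 → 154
  G: 3 − 0.75 = 2.25 → 2
  B: 28 + 0.25×(0−28) = 28 − 7 = 21 → 21
  → #9a0215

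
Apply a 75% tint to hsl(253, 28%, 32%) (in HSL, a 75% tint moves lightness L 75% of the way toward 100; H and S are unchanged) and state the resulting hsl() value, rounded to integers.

hsl(253, 28%, 83%)

L moves 75% from 32 toward 100: 32 + 51 = 83 → 83.
H and S are unchanged.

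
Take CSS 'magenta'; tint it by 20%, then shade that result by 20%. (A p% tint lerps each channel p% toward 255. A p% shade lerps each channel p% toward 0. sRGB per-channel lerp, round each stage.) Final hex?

CSS magenta is rgb(255, 0, 255).
Lerp each channel 20% toward 255:
  R: 255 + 0.2×(255−255) = 255 + 0 = 255 → 255
  G: 0 + 0.2×(255−0) = 0 + 51 = 51 → 51
  B: 255 + 0.2×(255−255) = 255 + 0 = 255 → 255
After the tint: rgb(255, 51, 255) = #FF33FF.
Per channel, c → c + 0.2(0 − c):
  R: 255 + 0.2×(0−255) = 255 − 51 = 204 → 204
  G: 51 − 10.2 = 40.8 → 41
  B: 255 + 0.2×(0−255) = 255 − 51 = 204 → 204
rgb(204, 41, 204) = #CC29CC.

#CC29CC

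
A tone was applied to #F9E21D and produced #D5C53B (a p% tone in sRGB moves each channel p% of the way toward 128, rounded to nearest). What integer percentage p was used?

#F9E21D is rgb(249, 226, 29); #D5C53B is rgb(213, 197, 59).
On the R channel (widest range): 213 ≈ 249 + (p/100)(128 − 249), so p ≈ 100×(213 − 249)/(128 − 249) = -3600/-121 = 29.75.
p = 30 reproduces all three channels after rounding.

30%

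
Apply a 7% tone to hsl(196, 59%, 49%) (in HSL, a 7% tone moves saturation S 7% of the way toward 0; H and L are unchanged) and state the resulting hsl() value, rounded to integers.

S moves 7% from 59 toward 0: 59 − 4.13 = 54.87 → 55.
H and L are unchanged.

hsl(196, 55%, 49%)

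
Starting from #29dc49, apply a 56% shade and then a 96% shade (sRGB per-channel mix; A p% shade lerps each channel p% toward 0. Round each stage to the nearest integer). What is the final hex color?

#010401

#29dc49 is rgb(41, 220, 73).
A 56% shade moves each channel 56% toward 0:
  R: 41 + 0.56×(0−41) = 41 − 22.96 = 18.04 → 18
  G: 220 − 123.2 = 96.8 → 97
  B: 73 − 40.88 = 32.12 → 32
After the shade: rgb(18, 97, 32) = #126120.
A 96% shade moves each channel 96% toward 0:
  R: 18 + 0.96×(0−18) = 18 − 17.28 = 0.72 → 1
  G: 97 + 0.96×(0−97) = 97 − 93.12 = 3.88 → 4
  B: 32 + 0.96×(0−32) = 32 − 30.72 = 1.28 → 1
rgb(1, 4, 1) = #010401.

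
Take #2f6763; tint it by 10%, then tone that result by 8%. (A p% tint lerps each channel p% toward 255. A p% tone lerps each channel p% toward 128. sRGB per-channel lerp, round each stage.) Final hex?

#497774

#2f6763 is rgb(47, 103, 99).
A 10% tint moves each channel 10% toward 255:
  R: 47 + 0.1×(255−47) = 47 + 20.8 = 67.8 → 68
  G: 103 + 0.1×(255−103) = 103 + 15.2 = 118.2 → 118
  B: 99 + 0.1×(255−99) = 99 + 15.6 = 114.6 → 115
After the tint: rgb(68, 118, 115) = #447673.
Per channel, c → c + 0.08(128 − c):
  R: 68 + 4.8 = 72.8 → 73
  G: 118 + 0.8 = 118.8 → 119
  B: 115 + 0.08×(128−115) = 115 + 1.04 = 116.04 → 116
rgb(73, 119, 116) = #497774.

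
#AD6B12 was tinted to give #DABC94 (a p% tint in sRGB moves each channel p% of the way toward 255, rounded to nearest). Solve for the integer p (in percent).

#AD6B12 is rgb(173, 107, 18); #DABC94 is rgb(218, 188, 148).
On the B channel (widest range): 148 ≈ 18 + (p/100)(255 − 18), so p ≈ 100×(148 − 18)/(255 − 18) = 13000/237 = 54.85.
p = 55 reproduces all three channels after rounding.

55%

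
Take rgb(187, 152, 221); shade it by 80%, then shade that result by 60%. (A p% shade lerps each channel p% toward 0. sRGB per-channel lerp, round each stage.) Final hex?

Lerp each channel 80% toward 0:
  R: 187 + 0.8×(0−187) = 187 − 149.6 = 37.4 → 37
  G: 152 + 0.8×(0−152) = 152 − 121.6 = 30.4 → 30
  B: 221 + 0.8×(0−221) = 221 − 176.8 = 44.2 → 44
After the shade: rgb(37, 30, 44) = #251e2c.
Lerp each channel 60% toward 0:
  R: 37 + 0.6×(0−37) = 37 − 22.2 = 14.8 → 15
  G: 30 + 0.6×(0−30) = 30 − 18 = 12 → 12
  B: 44 + 0.6×(0−44) = 44 − 26.4 = 17.6 → 18
rgb(15, 12, 18) = #0f0c12.

#0f0c12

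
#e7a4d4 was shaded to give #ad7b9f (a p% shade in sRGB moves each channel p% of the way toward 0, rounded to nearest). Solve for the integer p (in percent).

25%

#e7a4d4 is rgb(231, 164, 212); #ad7b9f is rgb(173, 123, 159).
On the R channel (widest range): 173 ≈ 231 + (p/100)(0 − 231), so p ≈ 100×(173 − 231)/(0 − 231) = -5800/-231 = 25.11.
p = 25 reproduces all three channels after rounding.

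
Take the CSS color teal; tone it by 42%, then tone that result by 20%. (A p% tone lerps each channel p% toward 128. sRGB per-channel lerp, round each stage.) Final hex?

#458080

CSS teal is rgb(0, 128, 128).
Lerp each channel 42% toward 128:
  R: 0 + 0.42×(128−0) = 0 + 53.76 = 53.76 → 54
  G: 128 + 0.42×(128−128) = 128 + 0 = 128 → 128
  B: 128 + 0.42×(128−128) = 128 + 0 = 128 → 128
After the tone: rgb(54, 128, 128) = #368080.
A 20% tone moves each channel 20% toward 128:
  R: 54 + 14.8 = 68.8 → 69
  G: 128 + 0.2×(128−128) = 128 + 0 = 128 → 128
  B: 128 + 0 = 128 → 128
rgb(69, 128, 128) = #458080.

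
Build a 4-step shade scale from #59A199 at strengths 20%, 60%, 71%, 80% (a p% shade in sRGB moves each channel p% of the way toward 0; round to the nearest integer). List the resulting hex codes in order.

#59A199 is rgb(89, 161, 153).
20%: (89 − 17.8 = 71.2→71, 161 − 32.2 = 128.8→129, 153 − 30.6 = 122.4→122) → #47817A
60%: (89 − 53.4 = 35.6→36, 161 − 96.6 = 64.4→64, 153 − 91.8 = 61.2→61) → #24403D
71%: (89 − 63.19 = 25.81→26, 161 − 114.31 = 46.69→47, 153 − 108.63 = 44.37→44) → #1A2F2C
80%: (89 − 71.2 = 17.8→18, 161 − 128.8 = 32.2→32, 153 − 122.4 = 30.6→31) → #12201F

#47817A, #24403D, #1A2F2C, #12201F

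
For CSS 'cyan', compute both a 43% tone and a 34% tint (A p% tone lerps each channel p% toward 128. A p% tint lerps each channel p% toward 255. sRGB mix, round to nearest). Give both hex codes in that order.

#37c8c8, #57ffff

CSS cyan is rgb(0, 255, 255).
43% tone:
  R: 0 + 0.43×(128−0) = 0 + 55.04 = 55.04 → 55
  G: 255 − 54.61 = 200.39 → 200
  B: 255 + 0.43×(128−255) = 255 − 54.61 = 200.39 → 200
  → #37c8c8
34% tint:
  R: 0 + 86.7 = 86.7 → 87
  G: 255 + 0.34×(255−255) = 255 + 0 = 255 → 255
  B: 255 + 0 = 255 → 255
  → #57ffff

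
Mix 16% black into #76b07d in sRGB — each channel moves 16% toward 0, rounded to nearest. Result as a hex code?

#639469

#76b07d is rgb(118, 176, 125).
Per channel, c → c + 0.16(0 − c):
  R: 118 + 0.16×(0−118) = 118 − 18.88 = 99.12 → 99
  G: 176 − 28.16 = 147.84 → 148
  B: 125 + 0.16×(0−125) = 125 − 20 = 105 → 105
rgb(99, 148, 105) = #639469.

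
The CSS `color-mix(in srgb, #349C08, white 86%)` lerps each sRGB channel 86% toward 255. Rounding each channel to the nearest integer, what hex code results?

#349C08 is rgb(52, 156, 8).
An 86% tint moves each channel 86% toward 255:
  R: 52 + 174.58 = 226.58 → 227
  G: 156 + 0.86×(255−156) = 156 + 85.14 = 241.14 → 241
  B: 8 + 0.86×(255−8) = 8 + 212.42 = 220.42 → 220
rgb(227, 241, 220) = #E3F1DC.

#E3F1DC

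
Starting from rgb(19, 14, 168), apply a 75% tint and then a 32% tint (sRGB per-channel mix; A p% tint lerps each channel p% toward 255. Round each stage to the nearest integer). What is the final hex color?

#D7D6F0

A 75% tint moves each channel 75% toward 255:
  R: 19 + 177 = 196 → 196
  G: 14 + 0.75×(255−14) = 14 + 180.75 = 194.75 → 195
  B: 168 + 0.75×(255−168) = 168 + 65.25 = 233.25 → 233
After the tint: rgb(196, 195, 233) = #C4C3E9.
A 32% tint moves each channel 32% toward 255:
  R: 196 + 18.88 = 214.88 → 215
  G: 195 + 0.32×(255−195) = 195 + 19.2 = 214.2 → 214
  B: 233 + 7.04 = 240.04 → 240
rgb(215, 214, 240) = #D7D6F0.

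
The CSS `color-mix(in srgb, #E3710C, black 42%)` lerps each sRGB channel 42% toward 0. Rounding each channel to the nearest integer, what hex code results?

#844207

#E3710C is rgb(227, 113, 12).
A 42% shade moves each channel 42% toward 0:
  R: 227 + 0.42×(0−227) = 227 − 95.34 = 131.66 → 132
  G: 113 + 0.42×(0−113) = 113 − 47.46 = 65.54 → 66
  B: 12 − 5.04 = 6.96 → 7
rgb(132, 66, 7) = #844207.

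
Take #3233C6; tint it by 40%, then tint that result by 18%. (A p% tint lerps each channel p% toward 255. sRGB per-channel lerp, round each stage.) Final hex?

#9A9BE3

#3233C6 is rgb(50, 51, 198).
Per channel, c → c + 0.4(255 − c):
  R: 50 + 82 = 132 → 132
  G: 51 + 0.4×(255−51) = 51 + 81.6 = 132.6 → 133
  B: 198 + 22.8 = 220.8 → 221
After the tint: rgb(132, 133, 221) = #8485DD.
An 18% tint moves each channel 18% toward 255:
  R: 132 + 22.14 = 154.14 → 154
  G: 133 + 0.18×(255−133) = 133 + 21.96 = 154.96 → 155
  B: 221 + 6.12 = 227.12 → 227
rgb(154, 155, 227) = #9A9BE3.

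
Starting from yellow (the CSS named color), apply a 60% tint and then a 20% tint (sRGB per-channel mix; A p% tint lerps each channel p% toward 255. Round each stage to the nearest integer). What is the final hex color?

CSS yellow is rgb(255, 255, 0).
Per channel, c → c + 0.6(255 − c):
  R: 255 + 0.6×(255−255) = 255 + 0 = 255 → 255
  G: 255 + 0.6×(255−255) = 255 + 0 = 255 → 255
  B: 0 + 0.6×(255−0) = 0 + 153 = 153 → 153
After the tint: rgb(255, 255, 153) = #ffff99.
A 20% tint moves each channel 20% toward 255:
  R: 255 + 0 = 255 → 255
  G: 255 + 0 = 255 → 255
  B: 153 + 0.2×(255−153) = 153 + 20.4 = 173.4 → 173
rgb(255, 255, 173) = #ffffad.

#ffffad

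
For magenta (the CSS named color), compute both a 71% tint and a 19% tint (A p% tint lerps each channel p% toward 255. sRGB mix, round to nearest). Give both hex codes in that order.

CSS magenta is rgb(255, 0, 255).
71% tint:
  R: 255 + 0 = 255 → 255
  G: 0 + 0.71×(255−0) = 0 + 181.05 = 181.05 → 181
  B: 255 + 0 = 255 → 255
  → #ffb5ff
19% tint:
  R: 255 + 0.19×(255−255) = 255 + 0 = 255 → 255
  G: 0 + 0.19×(255−0) = 0 + 48.45 = 48.45 → 48
  B: 255 + 0.19×(255−255) = 255 + 0 = 255 → 255
  → #ff30ff

#ffb5ff, #ff30ff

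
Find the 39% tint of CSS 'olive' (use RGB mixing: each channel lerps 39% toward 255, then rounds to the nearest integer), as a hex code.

#b2b263

CSS olive is rgb(128, 128, 0).
Per channel, c → c + 0.39(255 − c):
  R: 128 + 49.53 = 177.53 → 178
  G: 128 + 49.53 = 177.53 → 178
  B: 0 + 0.39×(255−0) = 0 + 99.45 = 99.45 → 99
rgb(178, 178, 99) = #b2b263.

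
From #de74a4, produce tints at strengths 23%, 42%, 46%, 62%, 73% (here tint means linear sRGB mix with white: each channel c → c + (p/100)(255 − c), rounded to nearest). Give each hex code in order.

#de74a4 is rgb(222, 116, 164).
23%: (222 + 7.59 = 229.59→230, 116 + 31.97 = 147.97→148, 164 + 20.93 = 184.93→185) → #e694b9
42%: (222 + 13.86 = 235.86→236, 116 + 58.38 = 174.38→174, 164 + 38.22 = 202.22→202) → #ecaeca
46%: (222 + 15.18 = 237.18→237, 116 + 63.94 = 179.94→180, 164 + 41.86 = 205.86→206) → #edb4ce
62%: (222 + 20.46 = 242.46→242, 116 + 86.18 = 202.18→202, 164 + 56.42 = 220.42→220) → #f2cadc
73%: (222 + 24.09 = 246.09→246, 116 + 101.47 = 217.47→217, 164 + 66.43 = 230.43→230) → #f6d9e6

#e694b9, #ecaeca, #edb4ce, #f2cadc, #f6d9e6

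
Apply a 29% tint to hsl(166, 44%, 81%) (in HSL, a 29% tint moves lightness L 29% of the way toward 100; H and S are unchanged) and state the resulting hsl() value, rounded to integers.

hsl(166, 44%, 87%)

L moves 29% from 81 toward 100: 81 + 5.51 = 86.51 → 87.
H and S are unchanged.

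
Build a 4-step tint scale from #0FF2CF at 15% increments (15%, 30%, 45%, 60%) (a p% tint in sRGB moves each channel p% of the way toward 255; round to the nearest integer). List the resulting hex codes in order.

#0FF2CF is rgb(15, 242, 207).
15%: (15 + 36 = 51→51, 242 + 1.95 = 243.95→244, 207 + 7.2 = 214.2→214) → #33F4D6
30%: (15 + 72 = 87→87, 242 + 3.9 = 245.9→246, 207 + 14.4 = 221.4→221) → #57F6DD
45%: (15 + 108 = 123→123, 242 + 5.85 = 247.85→248, 207 + 21.6 = 228.6→229) → #7BF8E5
60%: (15 + 144 = 159→159, 242 + 7.8 = 249.8→250, 207 + 28.8 = 235.8→236) → #9FFAEC

#33F4D6, #57F6DD, #7BF8E5, #9FFAEC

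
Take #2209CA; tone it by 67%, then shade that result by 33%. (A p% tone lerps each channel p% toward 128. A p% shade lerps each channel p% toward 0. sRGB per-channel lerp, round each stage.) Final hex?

#413C66

#2209CA is rgb(34, 9, 202).
Per channel, c → c + 0.67(128 − c):
  R: 34 + 0.67×(128−34) = 34 + 62.98 = 96.98 → 97
  G: 9 + 0.67×(128−9) = 9 + 79.73 = 88.73 → 89
  B: 202 + 0.67×(128−202) = 202 − 49.58 = 152.42 → 152
After the tone: rgb(97, 89, 152) = #615998.
Per channel, c → c + 0.33(0 − c):
  R: 97 + 0.33×(0−97) = 97 − 32.01 = 64.99 → 65
  G: 89 + 0.33×(0−89) = 89 − 29.37 = 59.63 → 60
  B: 152 − 50.16 = 101.84 → 102
rgb(65, 60, 102) = #413C66.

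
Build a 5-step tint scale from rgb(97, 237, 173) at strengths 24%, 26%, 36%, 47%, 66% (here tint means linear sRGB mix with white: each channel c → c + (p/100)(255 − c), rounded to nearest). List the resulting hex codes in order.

24%: (97 + 37.92 = 134.92→135, 237 + 4.32 = 241.32→241, 173 + 19.68 = 192.68→193) → #87F1C1
26%: (97 + 41.08 = 138.08→138, 237 + 4.68 = 241.68→242, 173 + 21.32 = 194.32→194) → #8AF2C2
36%: (97 + 56.88 = 153.88→154, 237 + 6.48 = 243.48→243, 173 + 29.52 = 202.52→203) → #9AF3CB
47%: (97 + 74.26 = 171.26→171, 237 + 8.46 = 245.46→245, 173 + 38.54 = 211.54→212) → #ABF5D4
66%: (97 + 104.28 = 201.28→201, 237 + 11.88 = 248.88→249, 173 + 54.12 = 227.12→227) → #C9F9E3

#87F1C1, #8AF2C2, #9AF3CB, #ABF5D4, #C9F9E3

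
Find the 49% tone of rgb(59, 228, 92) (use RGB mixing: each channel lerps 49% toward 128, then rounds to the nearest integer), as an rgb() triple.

rgb(93, 179, 110)

Per channel, c → c + 0.49(128 − c):
  R: 59 + 33.81 = 92.81 → 93
  G: 228 − 49 = 179 → 179
  B: 92 + 0.49×(128−92) = 92 + 17.64 = 109.64 → 110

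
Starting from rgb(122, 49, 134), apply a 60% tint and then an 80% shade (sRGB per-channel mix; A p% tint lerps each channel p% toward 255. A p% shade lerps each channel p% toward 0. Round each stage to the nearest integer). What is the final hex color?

Lerp each channel 60% toward 255:
  R: 122 + 79.8 = 201.8 → 202
  G: 49 + 123.6 = 172.6 → 173
  B: 134 + 0.6×(255−134) = 134 + 72.6 = 206.6 → 207
After the tint: rgb(202, 173, 207) = #CAADCF.
Lerp each channel 80% toward 0:
  R: 202 + 0.8×(0−202) = 202 − 161.6 = 40.4 → 40
  G: 173 + 0.8×(0−173) = 173 − 138.4 = 34.6 → 35
  B: 207 + 0.8×(0−207) = 207 − 165.6 = 41.4 → 41
rgb(40, 35, 41) = #282329.

#282329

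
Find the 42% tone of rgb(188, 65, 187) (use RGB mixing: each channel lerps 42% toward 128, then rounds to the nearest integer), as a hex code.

A 42% tone moves each channel 42% toward 128:
  R: 188 − 25.2 = 162.8 → 163
  G: 65 + 0.42×(128−65) = 65 + 26.46 = 91.46 → 91
  B: 187 − 24.78 = 162.22 → 162
rgb(163, 91, 162) = #a35ba2.

#a35ba2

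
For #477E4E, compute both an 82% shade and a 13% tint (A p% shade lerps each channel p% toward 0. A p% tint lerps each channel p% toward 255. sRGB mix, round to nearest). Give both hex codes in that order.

#477E4E is rgb(71, 126, 78).
82% shade:
  R: 71 − 58.22 = 12.78 → 13
  G: 126 + 0.82×(0−126) = 126 − 103.32 = 22.68 → 23
  B: 78 + 0.82×(0−78) = 78 − 63.96 = 14.04 → 14
  → #0D170E
13% tint:
  R: 71 + 23.92 = 94.92 → 95
  G: 126 + 16.77 = 142.77 → 143
  B: 78 + 23.01 = 101.01 → 101
  → #5F8F65

#0D170E, #5F8F65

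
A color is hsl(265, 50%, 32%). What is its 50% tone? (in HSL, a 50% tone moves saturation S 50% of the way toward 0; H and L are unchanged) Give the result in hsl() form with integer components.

hsl(265, 25%, 32%)

S moves 50% from 50 toward 0: 50 − 25 = 25 → 25.
H and L are unchanged.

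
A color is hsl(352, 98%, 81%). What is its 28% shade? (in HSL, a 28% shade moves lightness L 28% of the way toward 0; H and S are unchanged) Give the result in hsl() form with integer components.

hsl(352, 98%, 58%)

L moves 28% from 81 toward 0: 81 − 22.68 = 58.32 → 58.
H and S are unchanged.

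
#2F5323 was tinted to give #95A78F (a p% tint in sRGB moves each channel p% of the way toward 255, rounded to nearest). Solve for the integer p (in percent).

#2F5323 is rgb(47, 83, 35); #95A78F is rgb(149, 167, 143).
On the B channel (widest range): 143 ≈ 35 + (p/100)(255 − 35), so p ≈ 100×(143 − 35)/(255 − 35) = 10800/220 = 49.09.
p = 49 reproduces all three channels after rounding.

49%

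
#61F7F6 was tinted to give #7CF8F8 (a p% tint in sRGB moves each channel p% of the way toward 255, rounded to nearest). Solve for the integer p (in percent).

#61F7F6 is rgb(97, 247, 246); #7CF8F8 is rgb(124, 248, 248).
On the R channel (widest range): 124 ≈ 97 + (p/100)(255 − 97), so p ≈ 100×(124 − 97)/(255 − 97) = 2700/158 = 17.09.
p = 17 reproduces all three channels after rounding.

17%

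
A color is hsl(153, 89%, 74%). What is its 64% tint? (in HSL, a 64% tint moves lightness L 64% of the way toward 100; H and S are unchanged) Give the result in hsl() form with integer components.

hsl(153, 89%, 91%)

L moves 64% from 74 toward 100: 74 + 16.64 = 90.64 → 91.
H and S are unchanged.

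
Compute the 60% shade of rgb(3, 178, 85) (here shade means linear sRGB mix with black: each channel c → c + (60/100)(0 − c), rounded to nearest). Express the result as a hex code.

Per channel, c → c + 0.6(0 − c):
  R: 3 + 0.6×(0−3) = 3 − 1.8 = 1.2 → 1
  G: 178 + 0.6×(0−178) = 178 − 106.8 = 71.2 → 71
  B: 85 + 0.6×(0−85) = 85 − 51 = 34 → 34
rgb(1, 71, 34) = #014722.

#014722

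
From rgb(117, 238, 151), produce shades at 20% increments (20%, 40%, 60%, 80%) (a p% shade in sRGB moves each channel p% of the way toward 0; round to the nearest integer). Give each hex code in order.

#5EBE79, #468F5B, #2F5F3C, #17301E

20%: (117 − 23.4 = 93.6→94, 238 − 47.6 = 190.4→190, 151 − 30.2 = 120.8→121) → #5EBE79
40%: (117 − 46.8 = 70.2→70, 238 − 95.2 = 142.8→143, 151 − 60.4 = 90.6→91) → #468F5B
60%: (117 − 70.2 = 46.8→47, 238 − 142.8 = 95.2→95, 151 − 90.6 = 60.4→60) → #2F5F3C
80%: (117 − 93.6 = 23.4→23, 238 − 190.4 = 47.6→48, 151 − 120.8 = 30.2→30) → #17301E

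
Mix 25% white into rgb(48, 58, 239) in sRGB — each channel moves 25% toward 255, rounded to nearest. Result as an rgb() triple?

Per channel, c → c + 0.25(255 − c):
  R: 48 + 0.25×(255−48) = 48 + 51.75 = 99.75 → 100
  G: 58 + 0.25×(255−58) = 58 + 49.25 = 107.25 → 107
  B: 239 + 4 = 243 → 243

rgb(100, 107, 243)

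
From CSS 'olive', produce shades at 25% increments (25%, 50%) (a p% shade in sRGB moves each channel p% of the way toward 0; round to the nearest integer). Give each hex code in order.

#606000, #404000

CSS olive is rgb(128, 128, 0).
25%: (128 − 32 = 96→96, 128 − 32 = 96→96, 0→0) → #606000
50%: (128 − 64 = 64→64, 128 − 64 = 64→64, 0→0) → #404000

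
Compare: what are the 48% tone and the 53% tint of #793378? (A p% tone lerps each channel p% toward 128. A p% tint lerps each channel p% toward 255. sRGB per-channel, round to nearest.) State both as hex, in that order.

#7c587c, #c09fc0

#793378 is rgb(121, 51, 120).
48% tone:
  R: 121 + 3.36 = 124.36 → 124
  G: 51 + 0.48×(128−51) = 51 + 36.96 = 87.96 → 88
  B: 120 + 0.48×(128−120) = 120 + 3.84 = 123.84 → 124
  → #7c587c
53% tint:
  R: 121 + 71.02 = 192.02 → 192
  G: 51 + 0.53×(255−51) = 51 + 108.12 = 159.12 → 159
  B: 120 + 0.53×(255−120) = 120 + 71.55 = 191.55 → 192
  → #c09fc0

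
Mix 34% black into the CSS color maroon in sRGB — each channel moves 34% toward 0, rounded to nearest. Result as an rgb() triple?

rgb(84, 0, 0)

CSS maroon is rgb(128, 0, 0).
Per channel, c → c + 0.34(0 − c):
  R: 128 + 0.34×(0−128) = 128 − 43.52 = 84.48 → 84
  G: 0 + 0.34×(0−0) = 0 + 0 = 0 → 0
  B: 0 + 0.34×(0−0) = 0 + 0 = 0 → 0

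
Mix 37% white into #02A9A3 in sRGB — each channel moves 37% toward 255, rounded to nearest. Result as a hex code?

#60C9C5

#02A9A3 is rgb(2, 169, 163).
A 37% tint moves each channel 37% toward 255:
  R: 2 + 93.61 = 95.61 → 96
  G: 169 + 0.37×(255−169) = 169 + 31.82 = 200.82 → 201
  B: 163 + 34.04 = 197.04 → 197
rgb(96, 201, 197) = #60C9C5.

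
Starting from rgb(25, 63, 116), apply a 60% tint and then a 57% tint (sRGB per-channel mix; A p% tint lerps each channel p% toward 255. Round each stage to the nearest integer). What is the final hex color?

#d7dee7

A 60% tint moves each channel 60% toward 255:
  R: 25 + 138 = 163 → 163
  G: 63 + 0.6×(255−63) = 63 + 115.2 = 178.2 → 178
  B: 116 + 0.6×(255−116) = 116 + 83.4 = 199.4 → 199
After the tint: rgb(163, 178, 199) = #a3b2c7.
Lerp each channel 57% toward 255:
  R: 163 + 0.57×(255−163) = 163 + 52.44 = 215.44 → 215
  G: 178 + 0.57×(255−178) = 178 + 43.89 = 221.89 → 222
  B: 199 + 0.57×(255−199) = 199 + 31.92 = 230.92 → 231
rgb(215, 222, 231) = #d7dee7.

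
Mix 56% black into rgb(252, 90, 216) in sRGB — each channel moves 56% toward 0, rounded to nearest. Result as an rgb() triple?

Lerp each channel 56% toward 0:
  R: 252 − 141.12 = 110.88 → 111
  G: 90 + 0.56×(0−90) = 90 − 50.4 = 39.6 → 40
  B: 216 − 120.96 = 95.04 → 95

rgb(111, 40, 95)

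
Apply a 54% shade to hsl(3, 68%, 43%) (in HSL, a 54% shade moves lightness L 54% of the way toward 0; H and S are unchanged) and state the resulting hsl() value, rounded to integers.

hsl(3, 68%, 20%)

L moves 54% from 43 toward 0: 43 − 23.22 = 19.78 → 20.
H and S are unchanged.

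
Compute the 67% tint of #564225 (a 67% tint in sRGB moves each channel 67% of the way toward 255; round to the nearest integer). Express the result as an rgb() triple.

rgb(199, 193, 183)

#564225 is rgb(86, 66, 37).
Lerp each channel 67% toward 255:
  R: 86 + 0.67×(255−86) = 86 + 113.23 = 199.23 → 199
  G: 66 + 0.67×(255−66) = 66 + 126.63 = 192.63 → 193
  B: 37 + 146.06 = 183.06 → 183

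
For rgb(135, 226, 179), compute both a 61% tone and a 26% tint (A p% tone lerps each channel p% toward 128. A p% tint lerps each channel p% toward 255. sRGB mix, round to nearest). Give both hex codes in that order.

61% tone:
  R: 135 − 4.27 = 130.73 → 131
  G: 226 − 59.78 = 166.22 → 166
  B: 179 − 31.11 = 147.89 → 148
  → #83a694
26% tint:
  R: 135 + 0.26×(255−135) = 135 + 31.2 = 166.2 → 166
  G: 226 + 0.26×(255−226) = 226 + 7.54 = 233.54 → 234
  B: 179 + 0.26×(255−179) = 179 + 19.76 = 198.76 → 199
  → #a6eac7

#83a694, #a6eac7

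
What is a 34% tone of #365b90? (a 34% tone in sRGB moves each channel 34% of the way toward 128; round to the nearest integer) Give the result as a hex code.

#4f688b

#365b90 is rgb(54, 91, 144).
Lerp each channel 34% toward 128:
  R: 54 + 0.34×(128−54) = 54 + 25.16 = 79.16 → 79
  G: 91 + 0.34×(128−91) = 91 + 12.58 = 103.58 → 104
  B: 144 − 5.44 = 138.56 → 139
rgb(79, 104, 139) = #4f688b.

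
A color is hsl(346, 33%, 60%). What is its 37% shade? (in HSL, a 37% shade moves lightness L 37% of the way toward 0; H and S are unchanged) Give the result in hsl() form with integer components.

L moves 37% from 60 toward 0: 60 − 22.2 = 37.8 → 38.
H and S are unchanged.

hsl(346, 33%, 38%)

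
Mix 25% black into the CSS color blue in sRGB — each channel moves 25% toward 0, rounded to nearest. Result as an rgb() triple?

CSS blue is rgb(0, 0, 255).
A 25% shade moves each channel 25% toward 0:
  R: 0 + 0.25×(0−0) = 0 + 0 = 0 → 0
  G: 0 + 0.25×(0−0) = 0 + 0 = 0 → 0
  B: 255 − 63.75 = 191.25 → 191

rgb(0, 0, 191)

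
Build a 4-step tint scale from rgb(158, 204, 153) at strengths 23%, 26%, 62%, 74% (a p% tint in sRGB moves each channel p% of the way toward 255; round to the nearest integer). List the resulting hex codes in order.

#b4d8b0, #b7d9b4, #daecd8, #e6f2e4

23%: (158 + 22.31 = 180.31→180, 204 + 11.73 = 215.73→216, 153 + 23.46 = 176.46→176) → #b4d8b0
26%: (158 + 25.22 = 183.22→183, 204 + 13.26 = 217.26→217, 153 + 26.52 = 179.52→180) → #b7d9b4
62%: (158 + 60.14 = 218.14→218, 204 + 31.62 = 235.62→236, 153 + 63.24 = 216.24→216) → #daecd8
74%: (158 + 71.78 = 229.78→230, 204 + 37.74 = 241.74→242, 153 + 75.48 = 228.48→228) → #e6f2e4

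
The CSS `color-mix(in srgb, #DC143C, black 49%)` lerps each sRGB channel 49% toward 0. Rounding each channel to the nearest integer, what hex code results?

#DC143C is rgb(220, 20, 60).
Per channel, c → c + 0.49(0 − c):
  R: 220 + 0.49×(0−220) = 220 − 107.8 = 112.2 → 112
  G: 20 + 0.49×(0−20) = 20 − 9.8 = 10.2 → 10
  B: 60 + 0.49×(0−60) = 60 − 29.4 = 30.6 → 31
rgb(112, 10, 31) = #700A1F.

#700A1F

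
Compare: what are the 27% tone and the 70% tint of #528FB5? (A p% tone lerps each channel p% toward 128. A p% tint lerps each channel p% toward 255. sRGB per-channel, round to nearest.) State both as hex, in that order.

#5E8BA7, #CBDDE9

#528FB5 is rgb(82, 143, 181).
27% tone:
  R: 82 + 0.27×(128−82) = 82 + 12.42 = 94.42 → 94
  G: 143 − 4.05 = 138.95 → 139
  B: 181 − 14.31 = 166.69 → 167
  → #5E8BA7
70% tint:
  R: 82 + 0.7×(255−82) = 82 + 121.1 = 203.1 → 203
  G: 143 + 0.7×(255−143) = 143 + 78.4 = 221.4 → 221
  B: 181 + 0.7×(255−181) = 181 + 51.8 = 232.8 → 233
  → #CBDDE9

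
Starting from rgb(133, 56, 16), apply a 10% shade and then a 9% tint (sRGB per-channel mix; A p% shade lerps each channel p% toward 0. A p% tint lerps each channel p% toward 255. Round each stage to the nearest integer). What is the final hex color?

A 10% shade moves each channel 10% toward 0:
  R: 133 + 0.1×(0−133) = 133 − 13.3 = 119.7 → 120
  G: 56 + 0.1×(0−56) = 56 − 5.6 = 50.4 → 50
  B: 16 − 1.6 = 14.4 → 14
After the shade: rgb(120, 50, 14) = #78320e.
Per channel, c → c + 0.09(255 − c):
  R: 120 + 0.09×(255−120) = 120 + 12.15 = 132.15 → 132
  G: 50 + 18.45 = 68.45 → 68
  B: 14 + 0.09×(255−14) = 14 + 21.69 = 35.69 → 36
rgb(132, 68, 36) = #844424.

#844424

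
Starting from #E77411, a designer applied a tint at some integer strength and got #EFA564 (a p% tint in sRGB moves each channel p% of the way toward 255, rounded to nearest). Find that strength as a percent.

#E77411 is rgb(231, 116, 17); #EFA564 is rgb(239, 165, 100).
On the B channel (widest range): 100 ≈ 17 + (p/100)(255 − 17), so p ≈ 100×(100 − 17)/(255 − 17) = 8300/238 = 34.87.
p = 35 reproduces all three channels after rounding.

35%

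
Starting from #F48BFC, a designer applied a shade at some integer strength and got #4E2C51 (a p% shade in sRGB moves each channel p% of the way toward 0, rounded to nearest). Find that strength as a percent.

#F48BFC is rgb(244, 139, 252); #4E2C51 is rgb(78, 44, 81).
On the B channel (widest range): 81 ≈ 252 + (p/100)(0 − 252), so p ≈ 100×(81 − 252)/(0 − 252) = -17100/-252 = 67.86.
p = 68 reproduces all three channels after rounding.

68%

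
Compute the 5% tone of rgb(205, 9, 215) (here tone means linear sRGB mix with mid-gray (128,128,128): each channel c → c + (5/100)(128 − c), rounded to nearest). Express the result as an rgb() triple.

rgb(201, 15, 211)

Lerp each channel 5% toward 128:
  R: 205 + 0.05×(128−205) = 205 − 3.85 = 201.15 → 201
  G: 9 + 0.05×(128−9) = 9 + 5.95 = 14.95 → 15
  B: 215 − 4.35 = 210.65 → 211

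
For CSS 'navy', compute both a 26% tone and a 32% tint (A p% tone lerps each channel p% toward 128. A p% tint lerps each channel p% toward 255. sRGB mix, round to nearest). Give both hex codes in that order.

#212180, #5252a9

CSS navy is rgb(0, 0, 128).
26% tone:
  R: 0 + 33.28 = 33.28 → 33
  G: 0 + 0.26×(128−0) = 0 + 33.28 = 33.28 → 33
  B: 128 + 0.26×(128−128) = 128 + 0 = 128 → 128
  → #212180
32% tint:
  R: 0 + 81.6 = 81.6 → 82
  G: 0 + 0.32×(255−0) = 0 + 81.6 = 81.6 → 82
  B: 128 + 0.32×(255−128) = 128 + 40.64 = 168.64 → 169
  → #5252a9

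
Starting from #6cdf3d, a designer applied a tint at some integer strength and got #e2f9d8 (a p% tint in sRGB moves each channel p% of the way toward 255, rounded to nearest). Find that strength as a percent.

#6cdf3d is rgb(108, 223, 61); #e2f9d8 is rgb(226, 249, 216).
On the B channel (widest range): 216 ≈ 61 + (p/100)(255 − 61), so p ≈ 100×(216 − 61)/(255 − 61) = 15500/194 = 79.90.
p = 80 reproduces all three channels after rounding.

80%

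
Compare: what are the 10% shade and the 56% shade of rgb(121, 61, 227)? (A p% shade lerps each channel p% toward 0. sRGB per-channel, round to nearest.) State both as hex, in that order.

#6d37cc, #351b64

10% shade:
  R: 121 − 12.1 = 108.9 → 109
  G: 61 + 0.1×(0−61) = 61 − 6.1 = 54.9 → 55
  B: 227 + 0.1×(0−227) = 227 − 22.7 = 204.3 → 204
  → #6d37cc
56% shade:
  R: 121 − 67.76 = 53.24 → 53
  G: 61 + 0.56×(0−61) = 61 − 34.16 = 26.84 → 27
  B: 227 − 127.12 = 99.88 → 100
  → #351b64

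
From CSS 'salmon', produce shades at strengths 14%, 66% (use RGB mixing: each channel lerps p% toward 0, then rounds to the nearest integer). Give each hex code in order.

CSS salmon is rgb(250, 128, 114).
14%: (250 − 35 = 215→215, 128 − 17.92 = 110.08→110, 114 − 15.96 = 98.04→98) → #d76e62
66%: (250 − 165 = 85→85, 128 − 84.48 = 43.52→44, 114 − 75.24 = 38.76→39) → #552c27

#d76e62, #552c27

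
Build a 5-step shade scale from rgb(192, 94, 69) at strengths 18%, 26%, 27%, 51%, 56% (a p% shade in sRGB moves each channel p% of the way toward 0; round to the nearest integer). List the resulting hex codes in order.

18%: (192 − 34.56 = 157.44→157, 94 − 16.92 = 77.08→77, 69 − 12.42 = 56.58→57) → #9D4D39
26%: (192 − 49.92 = 142.08→142, 94 − 24.44 = 69.56→70, 69 − 17.94 = 51.06→51) → #8E4633
27%: (192 − 51.84 = 140.16→140, 94 − 25.38 = 68.62→69, 69 − 18.63 = 50.37→50) → #8C4532
51%: (192 − 97.92 = 94.08→94, 94 − 47.94 = 46.06→46, 69 − 35.19 = 33.81→34) → #5E2E22
56%: (192 − 107.52 = 84.48→84, 94 − 52.64 = 41.36→41, 69 − 38.64 = 30.36→30) → #54291E

#9D4D39, #8E4633, #8C4532, #5E2E22, #54291E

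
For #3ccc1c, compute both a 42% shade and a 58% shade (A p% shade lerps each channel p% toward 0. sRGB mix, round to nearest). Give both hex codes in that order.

#237610, #19560c

#3ccc1c is rgb(60, 204, 28).
42% shade:
  R: 60 + 0.42×(0−60) = 60 − 25.2 = 34.8 → 35
  G: 204 + 0.42×(0−204) = 204 − 85.68 = 118.32 → 118
  B: 28 + 0.42×(0−28) = 28 − 11.76 = 16.24 → 16
  → #237610
58% shade:
  R: 60 + 0.58×(0−60) = 60 − 34.8 = 25.2 → 25
  G: 204 − 118.32 = 85.68 → 86
  B: 28 + 0.58×(0−28) = 28 − 16.24 = 11.76 → 12
  → #19560c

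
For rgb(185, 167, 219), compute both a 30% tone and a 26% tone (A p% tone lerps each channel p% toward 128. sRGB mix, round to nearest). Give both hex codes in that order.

#a89bc0, #aa9dc3

30% tone:
  R: 185 − 17.1 = 167.9 → 168
  G: 167 + 0.3×(128−167) = 167 − 11.7 = 155.3 → 155
  B: 219 − 27.3 = 191.7 → 192
  → #a89bc0
26% tone:
  R: 185 + 0.26×(128−185) = 185 − 14.82 = 170.18 → 170
  G: 167 + 0.26×(128−167) = 167 − 10.14 = 156.86 → 157
  B: 219 − 23.66 = 195.34 → 195
  → #aa9dc3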